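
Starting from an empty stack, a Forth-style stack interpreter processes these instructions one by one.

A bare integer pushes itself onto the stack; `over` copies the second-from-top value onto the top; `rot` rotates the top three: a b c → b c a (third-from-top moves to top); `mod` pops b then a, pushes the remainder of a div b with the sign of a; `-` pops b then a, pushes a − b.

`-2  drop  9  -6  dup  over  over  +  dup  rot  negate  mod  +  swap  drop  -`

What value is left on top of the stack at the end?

-2     → -2
drop   → (empty)
9      → 9
-6     → 9 -6
dup    → 9 -6 -6
over   → 9 -6 -6 -6
over   → 9 -6 -6 -6 -6
+      → 9 -6 -6 -12
dup    → 9 -6 -6 -12 -12
rot    → 9 -6 -12 -12 -6
negate → 9 -6 -12 -12 6
mod    → 9 -6 -12 0
+      → 9 -6 -12
swap   → 9 -12 -6
drop   → 9 -12
-      → 21

21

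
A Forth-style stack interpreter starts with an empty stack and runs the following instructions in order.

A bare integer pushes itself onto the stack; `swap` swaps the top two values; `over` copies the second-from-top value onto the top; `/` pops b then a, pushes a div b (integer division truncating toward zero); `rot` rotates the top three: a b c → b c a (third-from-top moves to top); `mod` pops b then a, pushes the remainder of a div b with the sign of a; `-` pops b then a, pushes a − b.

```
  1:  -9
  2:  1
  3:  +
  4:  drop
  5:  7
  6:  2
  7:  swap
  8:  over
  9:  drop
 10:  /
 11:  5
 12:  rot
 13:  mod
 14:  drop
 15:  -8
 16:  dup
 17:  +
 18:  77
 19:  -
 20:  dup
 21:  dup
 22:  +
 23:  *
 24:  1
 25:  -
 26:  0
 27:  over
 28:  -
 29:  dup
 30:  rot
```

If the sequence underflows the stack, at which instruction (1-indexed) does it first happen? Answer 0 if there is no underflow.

12

-9    [-9]
1     [-9, 1]
+     [-8]
drop  []
7     [7]
2     [7, 2]
swap  [2, 7]
over  [2, 7, 2]
drop  [2, 7]
/     [0]
5     [0, 5]
rot  — needs 3 operands, stack has 2 → underflow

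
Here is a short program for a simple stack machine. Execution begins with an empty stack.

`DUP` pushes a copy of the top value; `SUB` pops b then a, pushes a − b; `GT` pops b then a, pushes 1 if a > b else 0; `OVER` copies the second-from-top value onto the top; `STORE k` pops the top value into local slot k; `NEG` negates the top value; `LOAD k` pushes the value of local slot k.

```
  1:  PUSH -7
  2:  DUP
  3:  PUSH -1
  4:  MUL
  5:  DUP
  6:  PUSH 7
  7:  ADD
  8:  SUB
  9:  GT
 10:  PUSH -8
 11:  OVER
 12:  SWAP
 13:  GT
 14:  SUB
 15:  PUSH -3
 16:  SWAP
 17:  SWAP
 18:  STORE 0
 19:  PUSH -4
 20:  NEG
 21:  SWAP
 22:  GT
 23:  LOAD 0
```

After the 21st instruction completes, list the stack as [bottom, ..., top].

[4, -1]

PUSH -7 -> [-7]
DUP     -> [-7, -7]
PUSH -1 -> [-7, -7, -1]
MUL     -> [-7, 7]
DUP     -> [-7, 7, 7]
PUSH 7  -> [-7, 7, 7, 7]
ADD     -> [-7, 7, 14]
SUB     -> [-7, -7]
GT      -> [0]
PUSH -8 -> [0, -8]
OVER    -> [0, -8, 0]
SWAP    -> [0, 0, -8]
GT      -> [0, 1]
SUB     -> [-1]
PUSH -3 -> [-1, -3]
SWAP    -> [-3, -1]
SWAP    -> [-1, -3]
STORE 0 -> [-1]
PUSH -4 -> [-1, -4]
NEG     -> [-1, 4]
SWAP    -> [4, -1]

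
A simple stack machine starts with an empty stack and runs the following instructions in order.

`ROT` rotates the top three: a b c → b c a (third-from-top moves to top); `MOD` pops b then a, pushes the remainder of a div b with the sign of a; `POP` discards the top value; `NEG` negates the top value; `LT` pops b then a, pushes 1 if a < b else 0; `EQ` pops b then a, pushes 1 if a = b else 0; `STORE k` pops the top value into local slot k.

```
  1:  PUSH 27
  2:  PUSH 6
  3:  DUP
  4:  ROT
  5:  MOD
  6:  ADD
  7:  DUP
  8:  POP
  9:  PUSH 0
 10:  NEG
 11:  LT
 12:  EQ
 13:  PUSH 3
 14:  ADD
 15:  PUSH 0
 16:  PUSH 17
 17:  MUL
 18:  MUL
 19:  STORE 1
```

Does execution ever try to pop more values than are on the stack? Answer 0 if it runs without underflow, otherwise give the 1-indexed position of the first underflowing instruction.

PUSH 27 : 27
PUSH 6  : 27 6
DUP     : 27 6 6
ROT     : 6 6 27
MOD     : 6 6
ADD     : 12
DUP     : 12 12
POP     : 12
PUSH 0  : 12 0
NEG     : 12 0
LT      : 0
EQ  — needs 2 operands, stack has 1 → underflow

12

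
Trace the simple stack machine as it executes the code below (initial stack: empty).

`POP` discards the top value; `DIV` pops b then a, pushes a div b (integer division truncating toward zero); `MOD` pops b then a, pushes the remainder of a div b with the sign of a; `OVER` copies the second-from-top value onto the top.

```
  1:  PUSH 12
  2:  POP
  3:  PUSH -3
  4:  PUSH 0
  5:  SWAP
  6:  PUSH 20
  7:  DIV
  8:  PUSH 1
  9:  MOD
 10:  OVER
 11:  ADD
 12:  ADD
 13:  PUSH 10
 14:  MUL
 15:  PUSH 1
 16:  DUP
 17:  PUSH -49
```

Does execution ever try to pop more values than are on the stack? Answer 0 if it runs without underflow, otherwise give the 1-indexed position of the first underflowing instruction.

PUSH 12  -> 12
POP      -> (empty)
PUSH -3  -> -3
PUSH 0   -> -3 0
SWAP     -> 0 -3
PUSH 20  -> 0 -3 20
DIV      -> 0 0
PUSH 1   -> 0 0 1
MOD      -> 0 0
OVER     -> 0 0 0
ADD      -> 0 0
ADD      -> 0
PUSH 10  -> 0 10
MUL      -> 0
PUSH 1   -> 0 1
DUP      -> 0 1 1
PUSH -49 -> 0 1 1 -49

0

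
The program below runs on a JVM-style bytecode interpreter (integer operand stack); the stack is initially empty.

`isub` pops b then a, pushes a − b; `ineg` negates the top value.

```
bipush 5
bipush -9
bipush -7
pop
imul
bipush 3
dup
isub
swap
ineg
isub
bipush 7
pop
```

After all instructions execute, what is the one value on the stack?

-45

bipush 5  → 5
bipush -9 → 5 -9
bipush -7 → 5 -9 -7
pop       → 5 -9
imul      → -45
bipush 3  → -45 3
dup       → -45 3 3
isub      → -45 0
swap      → 0 -45
ineg      → 0 45
isub      → -45
bipush 7  → -45 7
pop       → -45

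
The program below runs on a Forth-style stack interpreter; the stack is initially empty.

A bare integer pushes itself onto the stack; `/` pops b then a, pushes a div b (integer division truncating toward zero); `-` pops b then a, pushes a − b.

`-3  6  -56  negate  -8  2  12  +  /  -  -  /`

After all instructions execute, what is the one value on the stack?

-3      [-3]
6       [-3, 6]
-56     [-3, 6, -56]
negate  [-3, 6, 56]
-8      [-3, 6, 56, -8]
2       [-3, 6, 56, -8, 2]
12      [-3, 6, 56, -8, 2, 12]
+       [-3, 6, 56, -8, 14]
/       [-3, 6, 56, 0]
-       [-3, 6, 56]
-       [-3, -50]
/       [0]

0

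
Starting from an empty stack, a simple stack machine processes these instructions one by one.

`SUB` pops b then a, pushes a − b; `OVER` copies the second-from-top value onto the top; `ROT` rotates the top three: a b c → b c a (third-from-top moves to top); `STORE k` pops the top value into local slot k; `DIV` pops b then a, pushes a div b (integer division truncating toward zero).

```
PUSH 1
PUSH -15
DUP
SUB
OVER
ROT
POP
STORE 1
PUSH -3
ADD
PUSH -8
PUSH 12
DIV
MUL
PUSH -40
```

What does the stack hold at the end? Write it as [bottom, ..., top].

[0, -40]

PUSH 1   : [1]
PUSH -15 : [1, -15]
DUP      : [1, -15, -15]
SUB      : [1, 0]
OVER     : [1, 0, 1]
ROT      : [0, 1, 1]
POP      : [0, 1]
STORE 1  : [0]
PUSH -3  : [0, -3]
ADD      : [-3]
PUSH -8  : [-3, -8]
PUSH 12  : [-3, -8, 12]
DIV      : [-3, 0]
MUL      : [0]
PUSH -40 : [0, -40]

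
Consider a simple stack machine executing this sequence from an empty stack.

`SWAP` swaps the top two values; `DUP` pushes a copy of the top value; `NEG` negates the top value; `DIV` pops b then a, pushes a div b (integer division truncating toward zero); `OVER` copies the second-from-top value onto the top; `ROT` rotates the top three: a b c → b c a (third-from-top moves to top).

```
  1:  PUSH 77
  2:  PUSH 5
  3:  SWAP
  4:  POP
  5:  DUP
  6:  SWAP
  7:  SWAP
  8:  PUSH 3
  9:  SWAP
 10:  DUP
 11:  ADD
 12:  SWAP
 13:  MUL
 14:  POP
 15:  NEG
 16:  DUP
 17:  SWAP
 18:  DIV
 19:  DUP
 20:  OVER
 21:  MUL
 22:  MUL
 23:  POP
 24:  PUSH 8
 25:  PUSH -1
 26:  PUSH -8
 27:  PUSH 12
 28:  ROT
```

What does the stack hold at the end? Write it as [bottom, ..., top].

PUSH 77  [77]
PUSH 5   [77, 5]
SWAP     [5, 77]
POP      [5]
DUP      [5, 5]
SWAP     [5, 5]
SWAP     [5, 5]
PUSH 3   [5, 5, 3]
SWAP     [5, 3, 5]
DUP      [5, 3, 5, 5]
ADD      [5, 3, 10]
SWAP     [5, 10, 3]
MUL      [5, 30]
POP      [5]
NEG      [-5]
DUP      [-5, -5]
SWAP     [-5, -5]
DIV      [1]
DUP      [1, 1]
OVER     [1, 1, 1]
MUL      [1, 1]
MUL      [1]
POP      []
PUSH 8   [8]
PUSH -1  [8, -1]
PUSH -8  [8, -1, -8]
PUSH 12  [8, -1, -8, 12]
ROT      [8, -8, 12, -1]

[8, -8, 12, -1]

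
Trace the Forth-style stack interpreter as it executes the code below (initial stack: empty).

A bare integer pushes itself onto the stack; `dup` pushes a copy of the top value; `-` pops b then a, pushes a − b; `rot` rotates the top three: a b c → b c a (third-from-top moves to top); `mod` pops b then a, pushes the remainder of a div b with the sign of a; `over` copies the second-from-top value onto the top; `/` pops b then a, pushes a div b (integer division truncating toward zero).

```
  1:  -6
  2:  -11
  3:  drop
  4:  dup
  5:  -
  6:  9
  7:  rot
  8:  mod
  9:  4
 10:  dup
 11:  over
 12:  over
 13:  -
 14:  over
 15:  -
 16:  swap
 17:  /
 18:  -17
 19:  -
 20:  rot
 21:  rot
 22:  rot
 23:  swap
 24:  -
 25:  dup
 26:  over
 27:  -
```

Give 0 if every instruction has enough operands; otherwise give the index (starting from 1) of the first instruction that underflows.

7

-6   -> -6
-11  -> -6 -11
drop -> -6
dup  -> -6 -6
-    -> 0
9    -> 0 9
rot  — needs 3 operands, stack has 2 → underflow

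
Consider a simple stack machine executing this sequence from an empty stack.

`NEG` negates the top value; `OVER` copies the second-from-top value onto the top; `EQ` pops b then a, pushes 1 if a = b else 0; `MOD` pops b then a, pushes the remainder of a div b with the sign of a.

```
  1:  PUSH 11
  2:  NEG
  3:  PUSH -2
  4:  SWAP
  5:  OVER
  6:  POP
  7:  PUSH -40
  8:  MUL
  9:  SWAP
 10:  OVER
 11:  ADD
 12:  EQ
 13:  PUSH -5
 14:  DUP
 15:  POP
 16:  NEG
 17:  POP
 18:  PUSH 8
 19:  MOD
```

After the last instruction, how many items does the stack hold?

PUSH 11  → [11]
NEG      → [-11]
PUSH -2  → [-11, -2]
SWAP     → [-2, -11]
OVER     → [-2, -11, -2]
POP      → [-2, -11]
PUSH -40 → [-2, -11, -40]
MUL      → [-2, 440]
SWAP     → [440, -2]
OVER     → [440, -2, 440]
ADD      → [440, 438]
EQ       → [0]
PUSH -5  → [0, -5]
DUP      → [0, -5, -5]
POP      → [0, -5]
NEG      → [0, 5]
POP      → [0]
PUSH 8   → [0, 8]
MOD      → [0]

1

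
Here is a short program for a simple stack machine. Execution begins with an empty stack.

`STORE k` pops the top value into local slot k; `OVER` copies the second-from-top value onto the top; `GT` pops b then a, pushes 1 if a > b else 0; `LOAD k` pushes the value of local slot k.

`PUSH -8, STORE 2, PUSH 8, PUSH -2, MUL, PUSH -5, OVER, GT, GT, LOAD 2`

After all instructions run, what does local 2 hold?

-8

PUSH -8 -> [-8]
STORE 2 -> []
PUSH 8  -> [8]
PUSH -2 -> [8, -2]
MUL     -> [-16]
PUSH -5 -> [-16, -5]
OVER    -> [-16, -5, -16]
GT      -> [-16, 1]
GT      -> [0]
LOAD 2  -> [0, -8]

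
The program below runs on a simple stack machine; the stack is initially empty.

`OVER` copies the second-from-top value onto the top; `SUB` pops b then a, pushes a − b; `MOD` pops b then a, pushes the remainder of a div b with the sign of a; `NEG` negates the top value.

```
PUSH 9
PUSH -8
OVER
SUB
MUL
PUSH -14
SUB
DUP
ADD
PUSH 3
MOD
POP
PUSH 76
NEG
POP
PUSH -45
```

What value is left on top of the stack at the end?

-45

PUSH 9   -> 9
PUSH -8  -> 9 -8
OVER     -> 9 -8 9
SUB      -> 9 -17
MUL      -> -153
PUSH -14 -> -153 -14
SUB      -> -139
DUP      -> -139 -139
ADD      -> -278
PUSH 3   -> -278 3
MOD      -> -2
POP      -> (empty)
PUSH 76  -> 76
NEG      -> -76
POP      -> (empty)
PUSH -45 -> -45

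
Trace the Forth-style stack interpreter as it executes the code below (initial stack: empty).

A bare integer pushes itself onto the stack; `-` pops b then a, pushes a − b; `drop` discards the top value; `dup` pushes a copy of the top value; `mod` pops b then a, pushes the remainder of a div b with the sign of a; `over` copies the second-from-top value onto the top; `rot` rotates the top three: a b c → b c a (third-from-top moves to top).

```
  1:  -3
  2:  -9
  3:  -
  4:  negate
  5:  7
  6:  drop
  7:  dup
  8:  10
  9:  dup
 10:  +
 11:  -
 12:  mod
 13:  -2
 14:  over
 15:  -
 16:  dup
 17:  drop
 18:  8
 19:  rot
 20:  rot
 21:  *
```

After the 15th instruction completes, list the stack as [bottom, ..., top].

[-6, 4]

-3     -> [-3]
-9     -> [-3, -9]
-      -> [6]
negate -> [-6]
7      -> [-6, 7]
drop   -> [-6]
dup    -> [-6, -6]
10     -> [-6, -6, 10]
dup    -> [-6, -6, 10, 10]
+      -> [-6, -6, 20]
-      -> [-6, -26]
mod    -> [-6]
-2     -> [-6, -2]
over   -> [-6, -2, -6]
-      -> [-6, 4]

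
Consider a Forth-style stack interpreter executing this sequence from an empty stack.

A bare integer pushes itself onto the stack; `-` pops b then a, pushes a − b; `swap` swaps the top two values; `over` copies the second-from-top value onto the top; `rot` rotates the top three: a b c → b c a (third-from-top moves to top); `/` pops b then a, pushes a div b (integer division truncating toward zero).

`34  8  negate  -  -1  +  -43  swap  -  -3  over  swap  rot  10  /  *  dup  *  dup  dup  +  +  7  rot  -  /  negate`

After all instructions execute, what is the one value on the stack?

-18

34     -> [34]
8      -> [34, 8]
negate -> [34, -8]
-      -> [42]
-1     -> [42, -1]
+      -> [41]
-43    -> [41, -43]
swap   -> [-43, 41]
-      -> [-84]
-3     -> [-84, -3]
over   -> [-84, -3, -84]
swap   -> [-84, -84, -3]
rot    -> [-84, -3, -84]
10     -> [-84, -3, -84, 10]
/      -> [-84, -3, -8]
*      -> [-84, 24]
dup    -> [-84, 24, 24]
*      -> [-84, 576]
dup    -> [-84, 576, 576]
dup    -> [-84, 576, 576, 576]
+      -> [-84, 576, 1152]
+      -> [-84, 1728]
7      -> [-84, 1728, 7]
rot    -> [1728, 7, -84]
-      -> [1728, 91]
/      -> [18]
negate -> [-18]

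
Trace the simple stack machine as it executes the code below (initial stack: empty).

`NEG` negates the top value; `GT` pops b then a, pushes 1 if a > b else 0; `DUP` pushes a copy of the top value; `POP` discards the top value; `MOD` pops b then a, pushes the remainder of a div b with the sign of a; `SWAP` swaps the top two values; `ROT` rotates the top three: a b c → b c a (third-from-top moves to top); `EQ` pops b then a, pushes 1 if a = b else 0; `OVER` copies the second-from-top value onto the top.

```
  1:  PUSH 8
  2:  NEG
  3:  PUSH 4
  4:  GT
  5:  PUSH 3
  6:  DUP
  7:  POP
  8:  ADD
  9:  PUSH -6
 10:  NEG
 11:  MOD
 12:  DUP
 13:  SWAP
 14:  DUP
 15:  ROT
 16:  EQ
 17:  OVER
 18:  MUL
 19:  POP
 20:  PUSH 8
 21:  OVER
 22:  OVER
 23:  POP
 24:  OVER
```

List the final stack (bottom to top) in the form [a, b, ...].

[3, 8, 3, 8]

PUSH 8   [8]
NEG      [-8]
PUSH 4   [-8, 4]
GT       [0]
PUSH 3   [0, 3]
DUP      [0, 3, 3]
POP      [0, 3]
ADD      [3]
PUSH -6  [3, -6]
NEG      [3, 6]
MOD      [3]
DUP      [3, 3]
SWAP     [3, 3]
DUP      [3, 3, 3]
ROT      [3, 3, 3]
EQ       [3, 1]
OVER     [3, 1, 3]
MUL      [3, 3]
POP      [3]
PUSH 8   [3, 8]
OVER     [3, 8, 3]
OVER     [3, 8, 3, 8]
POP      [3, 8, 3]
OVER     [3, 8, 3, 8]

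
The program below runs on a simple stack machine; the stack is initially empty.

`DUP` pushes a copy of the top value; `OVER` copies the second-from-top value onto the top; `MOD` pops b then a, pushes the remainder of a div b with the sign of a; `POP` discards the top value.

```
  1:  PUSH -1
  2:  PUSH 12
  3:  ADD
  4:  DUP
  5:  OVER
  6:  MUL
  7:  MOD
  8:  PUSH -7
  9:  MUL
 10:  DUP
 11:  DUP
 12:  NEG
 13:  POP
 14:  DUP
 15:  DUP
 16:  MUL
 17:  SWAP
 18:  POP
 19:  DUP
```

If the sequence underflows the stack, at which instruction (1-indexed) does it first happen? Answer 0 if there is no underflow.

PUSH -1 -> -1
PUSH 12 -> -1 12
ADD     -> 11
DUP     -> 11 11
OVER    -> 11 11 11
MUL     -> 11 121
MOD     -> 11
PUSH -7 -> 11 -7
MUL     -> -77
DUP     -> -77 -77
DUP     -> -77 -77 -77
NEG     -> -77 -77 77
POP     -> -77 -77
DUP     -> -77 -77 -77
DUP     -> -77 -77 -77 -77
MUL     -> -77 -77 5929
SWAP    -> -77 5929 -77
POP     -> -77 5929
DUP     -> -77 5929 5929

0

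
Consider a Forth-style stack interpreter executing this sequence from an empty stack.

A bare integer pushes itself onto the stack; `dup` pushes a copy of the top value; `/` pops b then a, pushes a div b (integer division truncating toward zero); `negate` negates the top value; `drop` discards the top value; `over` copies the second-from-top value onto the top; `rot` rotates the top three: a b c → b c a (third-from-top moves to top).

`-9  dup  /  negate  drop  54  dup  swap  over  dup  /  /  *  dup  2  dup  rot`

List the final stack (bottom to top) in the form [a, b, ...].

[2916, 2, 2, 2916]

-9     → -9
dup    → -9 -9
/      → 1
negate → -1
drop   → (empty)
54     → 54
dup    → 54 54
swap   → 54 54
over   → 54 54 54
dup    → 54 54 54 54
/      → 54 54 1
/      → 54 54
*      → 2916
dup    → 2916 2916
2      → 2916 2916 2
dup    → 2916 2916 2 2
rot    → 2916 2 2 2916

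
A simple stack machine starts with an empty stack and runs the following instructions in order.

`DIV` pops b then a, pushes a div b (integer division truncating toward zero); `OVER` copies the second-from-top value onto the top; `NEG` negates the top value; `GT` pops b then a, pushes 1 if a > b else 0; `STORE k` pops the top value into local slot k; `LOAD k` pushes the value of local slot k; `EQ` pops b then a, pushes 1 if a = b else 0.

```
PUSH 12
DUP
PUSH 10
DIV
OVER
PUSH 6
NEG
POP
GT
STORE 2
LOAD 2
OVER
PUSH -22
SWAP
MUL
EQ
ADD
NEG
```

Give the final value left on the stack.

-12

PUSH 12  -> 12
DUP      -> 12 12
PUSH 10  -> 12 12 10
DIV      -> 12 1
OVER     -> 12 1 12
PUSH 6   -> 12 1 12 6
NEG      -> 12 1 12 -6
POP      -> 12 1 12
GT       -> 12 0
STORE 2  -> 12
LOAD 2   -> 12 0
OVER     -> 12 0 12
PUSH -22 -> 12 0 12 -22
SWAP     -> 12 0 -22 12
MUL      -> 12 0 -264
EQ       -> 12 0
ADD      -> 12
NEG      -> -12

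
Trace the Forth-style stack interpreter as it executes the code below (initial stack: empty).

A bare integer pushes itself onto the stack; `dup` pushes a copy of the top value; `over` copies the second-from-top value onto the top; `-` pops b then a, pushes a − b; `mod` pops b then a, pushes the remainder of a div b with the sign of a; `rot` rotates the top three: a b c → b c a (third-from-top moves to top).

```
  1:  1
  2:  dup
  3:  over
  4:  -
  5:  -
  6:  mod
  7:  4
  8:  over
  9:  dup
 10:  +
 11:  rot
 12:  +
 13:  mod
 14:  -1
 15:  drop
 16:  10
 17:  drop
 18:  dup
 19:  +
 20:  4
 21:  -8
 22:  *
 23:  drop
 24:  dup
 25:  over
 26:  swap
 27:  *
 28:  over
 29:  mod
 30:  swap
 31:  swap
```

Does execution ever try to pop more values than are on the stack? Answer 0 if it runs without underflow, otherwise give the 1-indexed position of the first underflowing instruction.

1    -> 1
dup  -> 1 1
over -> 1 1 1
-    -> 1 0
-    -> 1
mod  — needs 2 operands, stack has 1 → underflow

6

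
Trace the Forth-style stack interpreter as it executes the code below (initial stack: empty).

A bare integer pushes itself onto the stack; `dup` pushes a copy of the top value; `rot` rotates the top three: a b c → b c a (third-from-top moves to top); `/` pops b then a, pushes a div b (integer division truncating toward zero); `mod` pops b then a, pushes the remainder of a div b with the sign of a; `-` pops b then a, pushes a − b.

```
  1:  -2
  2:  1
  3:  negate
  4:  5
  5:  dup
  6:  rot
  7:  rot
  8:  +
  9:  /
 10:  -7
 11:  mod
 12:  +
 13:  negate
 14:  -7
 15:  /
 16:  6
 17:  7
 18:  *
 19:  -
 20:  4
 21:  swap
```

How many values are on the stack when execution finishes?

2

-2     : [-2]
1      : [-2, 1]
negate : [-2, -1]
5      : [-2, -1, 5]
dup    : [-2, -1, 5, 5]
rot    : [-2, 5, 5, -1]
rot    : [-2, 5, -1, 5]
+      : [-2, 5, 4]
/      : [-2, 1]
-7     : [-2, 1, -7]
mod    : [-2, 1]
+      : [-1]
negate : [1]
-7     : [1, -7]
/      : [0]
6      : [0, 6]
7      : [0, 6, 7]
*      : [0, 42]
-      : [-42]
4      : [-42, 4]
swap   : [4, -42]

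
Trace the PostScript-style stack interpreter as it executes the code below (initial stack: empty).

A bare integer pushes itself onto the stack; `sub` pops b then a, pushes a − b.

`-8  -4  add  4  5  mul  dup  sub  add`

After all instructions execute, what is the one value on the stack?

-12

-8  : -8
-4  : -8 -4
add : -12
4   : -12 4
5   : -12 4 5
mul : -12 20
dup : -12 20 20
sub : -12 0
add : -12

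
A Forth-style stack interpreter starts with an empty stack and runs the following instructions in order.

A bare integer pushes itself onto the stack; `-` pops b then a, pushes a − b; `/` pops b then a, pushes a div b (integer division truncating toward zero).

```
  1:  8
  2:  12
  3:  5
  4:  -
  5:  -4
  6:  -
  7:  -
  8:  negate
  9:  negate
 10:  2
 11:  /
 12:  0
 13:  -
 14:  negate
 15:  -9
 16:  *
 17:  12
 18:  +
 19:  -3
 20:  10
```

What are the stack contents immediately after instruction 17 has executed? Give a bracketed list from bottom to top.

8      -> [8]
12     -> [8, 12]
5      -> [8, 12, 5]
-      -> [8, 7]
-4     -> [8, 7, -4]
-      -> [8, 11]
-      -> [-3]
negate -> [3]
negate -> [-3]
2      -> [-3, 2]
/      -> [-1]
0      -> [-1, 0]
-      -> [-1]
negate -> [1]
-9     -> [1, -9]
*      -> [-9]
12     -> [-9, 12]

[-9, 12]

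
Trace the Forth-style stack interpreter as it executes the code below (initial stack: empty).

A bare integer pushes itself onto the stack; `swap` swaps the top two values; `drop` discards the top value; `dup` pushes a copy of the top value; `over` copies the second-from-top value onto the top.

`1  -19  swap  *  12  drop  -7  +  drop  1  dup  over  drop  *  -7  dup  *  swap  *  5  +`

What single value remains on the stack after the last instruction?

54

1     [1]
-19   [1, -19]
swap  [-19, 1]
*     [-19]
12    [-19, 12]
drop  [-19]
-7    [-19, -7]
+     [-26]
drop  []
1     [1]
dup   [1, 1]
over  [1, 1, 1]
drop  [1, 1]
*     [1]
-7    [1, -7]
dup   [1, -7, -7]
*     [1, 49]
swap  [49, 1]
*     [49]
5     [49, 5]
+     [54]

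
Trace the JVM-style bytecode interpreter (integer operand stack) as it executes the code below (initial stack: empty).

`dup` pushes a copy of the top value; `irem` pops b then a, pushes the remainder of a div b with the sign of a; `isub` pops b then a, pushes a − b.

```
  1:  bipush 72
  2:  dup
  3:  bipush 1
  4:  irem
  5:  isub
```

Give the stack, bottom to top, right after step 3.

bipush 72 : [72]
dup       : [72, 72]
bipush 1  : [72, 72, 1]

[72, 72, 1]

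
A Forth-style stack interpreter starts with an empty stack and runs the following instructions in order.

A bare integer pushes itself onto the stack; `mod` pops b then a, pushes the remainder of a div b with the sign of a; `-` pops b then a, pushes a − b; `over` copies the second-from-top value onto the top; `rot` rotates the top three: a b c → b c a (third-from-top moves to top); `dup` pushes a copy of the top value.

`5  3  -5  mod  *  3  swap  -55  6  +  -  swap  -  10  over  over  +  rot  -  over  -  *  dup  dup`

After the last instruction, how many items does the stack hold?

3

5     5
3     5 3
-5    5 3 -5
mod   5 3
*     15
3     15 3
swap  3 15
-55   3 15 -55
6     3 15 -55 6
+     3 15 -49
-     3 64
swap  64 3
-     61
10    61 10
over  61 10 61
over  61 10 61 10
+     61 10 71
rot   10 71 61
-     10 10
over  10 10 10
-     10 0
*     0
dup   0 0
dup   0 0 0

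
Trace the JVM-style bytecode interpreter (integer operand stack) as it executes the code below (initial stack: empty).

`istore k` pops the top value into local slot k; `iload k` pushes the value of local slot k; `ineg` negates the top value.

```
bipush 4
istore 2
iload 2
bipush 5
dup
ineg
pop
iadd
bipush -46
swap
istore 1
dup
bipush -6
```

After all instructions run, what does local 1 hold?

bipush 4   : 4
istore 2   : (empty)
iload 2    : 4
bipush 5   : 4 5
dup        : 4 5 5
ineg       : 4 5 -5
pop        : 4 5
iadd       : 9
bipush -46 : 9 -46
swap       : -46 9
istore 1   : -46
dup        : -46 -46
bipush -6  : -46 -46 -6

9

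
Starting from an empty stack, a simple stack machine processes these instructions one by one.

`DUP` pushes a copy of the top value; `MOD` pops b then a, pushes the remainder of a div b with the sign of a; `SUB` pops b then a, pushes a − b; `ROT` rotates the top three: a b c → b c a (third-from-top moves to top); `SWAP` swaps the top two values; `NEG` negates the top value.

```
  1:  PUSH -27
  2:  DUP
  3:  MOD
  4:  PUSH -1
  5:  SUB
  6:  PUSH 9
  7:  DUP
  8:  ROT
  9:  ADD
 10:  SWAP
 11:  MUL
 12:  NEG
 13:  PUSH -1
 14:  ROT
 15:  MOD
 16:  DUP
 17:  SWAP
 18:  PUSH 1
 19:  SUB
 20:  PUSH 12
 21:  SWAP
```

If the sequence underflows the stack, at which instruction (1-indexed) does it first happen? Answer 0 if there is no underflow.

PUSH -27 -> -27
DUP      -> -27 -27
MOD      -> 0
PUSH -1  -> 0 -1
SUB      -> 1
PUSH 9   -> 1 9
DUP      -> 1 9 9
ROT      -> 9 9 1
ADD      -> 9 10
SWAP     -> 10 9
MUL      -> 90
NEG      -> -90
PUSH -1  -> -90 -1
ROT  — needs 3 operands, stack has 2 → underflow

14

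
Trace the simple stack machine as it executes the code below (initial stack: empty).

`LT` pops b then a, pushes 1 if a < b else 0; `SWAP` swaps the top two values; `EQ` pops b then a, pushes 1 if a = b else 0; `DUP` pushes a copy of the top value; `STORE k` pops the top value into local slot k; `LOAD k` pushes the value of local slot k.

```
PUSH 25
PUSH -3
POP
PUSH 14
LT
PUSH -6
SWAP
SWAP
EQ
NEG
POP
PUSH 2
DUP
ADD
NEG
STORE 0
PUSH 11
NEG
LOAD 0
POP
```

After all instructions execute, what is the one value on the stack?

PUSH 25 : 25
PUSH -3 : 25 -3
POP     : 25
PUSH 14 : 25 14
LT      : 0
PUSH -6 : 0 -6
SWAP    : -6 0
SWAP    : 0 -6
EQ      : 0
NEG     : 0
POP     : (empty)
PUSH 2  : 2
DUP     : 2 2
ADD     : 4
NEG     : -4
STORE 0 : (empty)
PUSH 11 : 11
NEG     : -11
LOAD 0  : -11 -4
POP     : -11

-11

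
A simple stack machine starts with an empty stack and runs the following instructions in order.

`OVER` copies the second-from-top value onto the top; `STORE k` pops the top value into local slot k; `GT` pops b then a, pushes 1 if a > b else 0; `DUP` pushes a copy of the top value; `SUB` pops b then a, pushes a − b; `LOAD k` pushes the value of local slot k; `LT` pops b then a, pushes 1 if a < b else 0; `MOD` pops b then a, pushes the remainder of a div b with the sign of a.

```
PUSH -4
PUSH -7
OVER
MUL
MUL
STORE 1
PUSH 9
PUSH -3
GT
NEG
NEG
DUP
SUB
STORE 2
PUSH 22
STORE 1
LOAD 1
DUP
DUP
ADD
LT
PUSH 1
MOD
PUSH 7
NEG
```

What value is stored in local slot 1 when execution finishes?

22

PUSH -4  [-4]
PUSH -7  [-4, -7]
OVER     [-4, -7, -4]
MUL      [-4, 28]
MUL      [-112]
STORE 1  []
PUSH 9   [9]
PUSH -3  [9, -3]
GT       [1]
NEG      [-1]
NEG      [1]
DUP      [1, 1]
SUB      [0]
STORE 2  []
PUSH 22  [22]
STORE 1  []
LOAD 1   [22]
DUP      [22, 22]
DUP      [22, 22, 22]
ADD      [22, 44]
LT       [1]
PUSH 1   [1, 1]
MOD      [0]
PUSH 7   [0, 7]
NEG      [0, -7]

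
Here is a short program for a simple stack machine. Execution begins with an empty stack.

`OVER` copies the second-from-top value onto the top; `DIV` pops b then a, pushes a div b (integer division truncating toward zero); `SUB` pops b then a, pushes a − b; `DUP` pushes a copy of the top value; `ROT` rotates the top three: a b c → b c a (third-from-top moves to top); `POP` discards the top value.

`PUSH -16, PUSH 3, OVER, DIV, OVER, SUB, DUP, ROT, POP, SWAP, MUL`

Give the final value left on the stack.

256

PUSH -16 : [-16]
PUSH 3   : [-16, 3]
OVER     : [-16, 3, -16]
DIV      : [-16, 0]
OVER     : [-16, 0, -16]
SUB      : [-16, 16]
DUP      : [-16, 16, 16]
ROT      : [16, 16, -16]
POP      : [16, 16]
SWAP     : [16, 16]
MUL      : [256]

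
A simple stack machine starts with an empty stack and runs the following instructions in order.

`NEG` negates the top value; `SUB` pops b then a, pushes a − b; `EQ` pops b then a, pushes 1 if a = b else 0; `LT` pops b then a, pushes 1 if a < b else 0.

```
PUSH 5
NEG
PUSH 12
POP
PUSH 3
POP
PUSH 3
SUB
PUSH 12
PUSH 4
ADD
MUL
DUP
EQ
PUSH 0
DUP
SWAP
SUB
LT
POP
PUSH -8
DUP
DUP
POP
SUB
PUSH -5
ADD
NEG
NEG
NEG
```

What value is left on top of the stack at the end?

PUSH 5  : [5]
NEG     : [-5]
PUSH 12 : [-5, 12]
POP     : [-5]
PUSH 3  : [-5, 3]
POP     : [-5]
PUSH 3  : [-5, 3]
SUB     : [-8]
PUSH 12 : [-8, 12]
PUSH 4  : [-8, 12, 4]
ADD     : [-8, 16]
MUL     : [-128]
DUP     : [-128, -128]
EQ      : [1]
PUSH 0  : [1, 0]
DUP     : [1, 0, 0]
SWAP    : [1, 0, 0]
SUB     : [1, 0]
LT      : [0]
POP     : []
PUSH -8 : [-8]
DUP     : [-8, -8]
DUP     : [-8, -8, -8]
POP     : [-8, -8]
SUB     : [0]
PUSH -5 : [0, -5]
ADD     : [-5]
NEG     : [5]
NEG     : [-5]
NEG     : [5]

5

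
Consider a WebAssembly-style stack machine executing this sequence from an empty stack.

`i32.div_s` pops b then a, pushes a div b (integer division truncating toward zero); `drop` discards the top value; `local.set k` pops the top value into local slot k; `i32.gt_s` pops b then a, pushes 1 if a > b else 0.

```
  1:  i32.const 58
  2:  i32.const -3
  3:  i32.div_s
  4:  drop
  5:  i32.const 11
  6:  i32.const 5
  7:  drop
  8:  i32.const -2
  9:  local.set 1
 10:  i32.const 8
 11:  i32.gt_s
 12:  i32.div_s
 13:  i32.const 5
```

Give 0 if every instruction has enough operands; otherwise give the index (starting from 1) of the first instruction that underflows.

i32.const 58 -> [58]
i32.const -3 -> [58, -3]
i32.div_s    -> [-19]
drop         -> []
i32.const 11 -> [11]
i32.const 5  -> [11, 5]
drop         -> [11]
i32.const -2 -> [11, -2]
local.set 1  -> [11]
i32.const 8  -> [11, 8]
i32.gt_s     -> [1]
i32.div_s  — needs 2 operands, stack has 1 → underflow

12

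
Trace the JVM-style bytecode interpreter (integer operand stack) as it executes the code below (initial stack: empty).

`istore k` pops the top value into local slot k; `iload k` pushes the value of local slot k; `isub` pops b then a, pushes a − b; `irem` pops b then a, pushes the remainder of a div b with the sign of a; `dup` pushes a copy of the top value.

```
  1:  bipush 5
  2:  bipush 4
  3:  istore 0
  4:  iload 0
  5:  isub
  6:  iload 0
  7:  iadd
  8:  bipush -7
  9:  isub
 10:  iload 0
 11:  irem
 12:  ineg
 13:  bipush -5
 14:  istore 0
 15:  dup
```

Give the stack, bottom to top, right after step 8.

bipush 5  → [5]
bipush 4  → [5, 4]
istore 0  → [5]
iload 0   → [5, 4]
isub      → [1]
iload 0   → [1, 4]
iadd      → [5]
bipush -7 → [5, -7]

[5, -7]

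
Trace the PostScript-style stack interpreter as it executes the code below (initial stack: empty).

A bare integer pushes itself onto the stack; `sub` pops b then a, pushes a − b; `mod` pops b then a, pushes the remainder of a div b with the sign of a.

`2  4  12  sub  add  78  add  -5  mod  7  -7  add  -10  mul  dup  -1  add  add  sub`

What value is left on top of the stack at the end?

2   → 2
4   → 2 4
12  → 2 4 12
sub → 2 -8
add → -6
78  → -6 78
add → 72
-5  → 72 -5
mod → 2
7   → 2 7
-7  → 2 7 -7
add → 2 0
-10 → 2 0 -10
mul → 2 0
dup → 2 0 0
-1  → 2 0 0 -1
add → 2 0 -1
add → 2 -1
sub → 3

3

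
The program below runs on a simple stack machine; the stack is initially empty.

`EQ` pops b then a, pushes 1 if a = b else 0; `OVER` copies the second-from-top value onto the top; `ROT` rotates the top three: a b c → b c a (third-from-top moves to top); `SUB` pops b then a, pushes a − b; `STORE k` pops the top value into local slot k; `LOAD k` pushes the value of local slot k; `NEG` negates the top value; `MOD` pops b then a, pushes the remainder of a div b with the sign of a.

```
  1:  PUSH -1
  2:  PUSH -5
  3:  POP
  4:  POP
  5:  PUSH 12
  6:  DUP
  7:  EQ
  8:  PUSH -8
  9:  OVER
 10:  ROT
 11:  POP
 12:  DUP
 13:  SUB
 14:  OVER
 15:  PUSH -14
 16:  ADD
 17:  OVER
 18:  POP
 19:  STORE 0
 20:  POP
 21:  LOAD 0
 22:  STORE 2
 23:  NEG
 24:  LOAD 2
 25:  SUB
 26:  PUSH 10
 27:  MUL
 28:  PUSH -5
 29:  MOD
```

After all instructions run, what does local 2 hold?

-22

PUSH -1   -1
PUSH -5   -1 -5
POP       -1
POP       (empty)
PUSH 12   12
DUP       12 12
EQ        1
PUSH -8   1 -8
OVER      1 -8 1
ROT       -8 1 1
POP       -8 1
DUP       -8 1 1
SUB       -8 0
OVER      -8 0 -8
PUSH -14  -8 0 -8 -14
ADD       -8 0 -22
OVER      -8 0 -22 0
POP       -8 0 -22
STORE 0   -8 0
POP       -8
LOAD 0    -8 -22
STORE 2   -8
NEG       8
LOAD 2    8 -22
SUB       30
PUSH 10   30 10
MUL       300
PUSH -5   300 -5
MOD       0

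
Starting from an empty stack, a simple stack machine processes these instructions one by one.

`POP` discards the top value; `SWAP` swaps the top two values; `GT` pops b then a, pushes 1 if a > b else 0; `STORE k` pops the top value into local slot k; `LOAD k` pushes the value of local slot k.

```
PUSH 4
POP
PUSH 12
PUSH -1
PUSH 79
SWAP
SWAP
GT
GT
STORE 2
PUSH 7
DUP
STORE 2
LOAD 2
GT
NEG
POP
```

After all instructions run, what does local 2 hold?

7

PUSH 4   4
POP      (empty)
PUSH 12  12
PUSH -1  12 -1
PUSH 79  12 -1 79
SWAP     12 79 -1
SWAP     12 -1 79
GT       12 0
GT       1
STORE 2  (empty)
PUSH 7   7
DUP      7 7
STORE 2  7
LOAD 2   7 7
GT       0
NEG      0
POP      (empty)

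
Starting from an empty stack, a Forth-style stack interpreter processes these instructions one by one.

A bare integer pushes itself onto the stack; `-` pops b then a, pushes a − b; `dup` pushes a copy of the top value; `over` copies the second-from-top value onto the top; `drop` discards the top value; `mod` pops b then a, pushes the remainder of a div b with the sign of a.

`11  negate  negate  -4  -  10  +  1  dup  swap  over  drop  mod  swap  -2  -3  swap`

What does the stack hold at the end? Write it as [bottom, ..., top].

11     -> 11
negate -> -11
negate -> 11
-4     -> 11 -4
-      -> 15
10     -> 15 10
+      -> 25
1      -> 25 1
dup    -> 25 1 1
swap   -> 25 1 1
over   -> 25 1 1 1
drop   -> 25 1 1
mod    -> 25 0
swap   -> 0 25
-2     -> 0 25 -2
-3     -> 0 25 -2 -3
swap   -> 0 25 -3 -2

[0, 25, -3, -2]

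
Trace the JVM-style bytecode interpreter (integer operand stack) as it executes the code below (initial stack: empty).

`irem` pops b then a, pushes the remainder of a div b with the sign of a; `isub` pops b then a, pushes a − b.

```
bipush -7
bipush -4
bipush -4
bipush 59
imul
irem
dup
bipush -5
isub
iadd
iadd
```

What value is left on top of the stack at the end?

bipush -7 : -7
bipush -4 : -7 -4
bipush -4 : -7 -4 -4
bipush 59 : -7 -4 -4 59
imul      : -7 -4 -236
irem      : -7 -4
dup       : -7 -4 -4
bipush -5 : -7 -4 -4 -5
isub      : -7 -4 1
iadd      : -7 -3
iadd      : -10

-10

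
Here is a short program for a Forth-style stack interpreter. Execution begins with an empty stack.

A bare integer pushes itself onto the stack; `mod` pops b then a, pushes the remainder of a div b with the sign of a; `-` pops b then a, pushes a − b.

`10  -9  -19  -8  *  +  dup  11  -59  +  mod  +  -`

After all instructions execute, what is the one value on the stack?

-180

10   10
-9   10 -9
-19  10 -9 -19
-8   10 -9 -19 -8
*    10 -9 152
+    10 143
dup  10 143 143
11   10 143 143 11
-59  10 143 143 11 -59
+    10 143 143 -48
mod  10 143 47
+    10 190
-    -180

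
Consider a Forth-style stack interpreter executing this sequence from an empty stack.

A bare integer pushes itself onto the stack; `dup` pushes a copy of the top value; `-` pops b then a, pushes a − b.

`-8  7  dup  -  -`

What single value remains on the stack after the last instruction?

-8  : [-8]
7   : [-8, 7]
dup : [-8, 7, 7]
-   : [-8, 0]
-   : [-8]

-8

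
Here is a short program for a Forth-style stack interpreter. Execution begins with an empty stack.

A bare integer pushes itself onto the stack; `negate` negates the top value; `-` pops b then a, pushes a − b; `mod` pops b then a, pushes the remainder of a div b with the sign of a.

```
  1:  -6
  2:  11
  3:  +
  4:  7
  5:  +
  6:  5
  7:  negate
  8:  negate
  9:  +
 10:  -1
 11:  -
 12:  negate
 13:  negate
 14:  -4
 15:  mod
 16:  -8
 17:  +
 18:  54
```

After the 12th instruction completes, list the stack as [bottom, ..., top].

-6      [-6]
11      [-6, 11]
+       [5]
7       [5, 7]
+       [12]
5       [12, 5]
negate  [12, -5]
negate  [12, 5]
+       [17]
-1      [17, -1]
-       [18]
negate  [-18]

[-18]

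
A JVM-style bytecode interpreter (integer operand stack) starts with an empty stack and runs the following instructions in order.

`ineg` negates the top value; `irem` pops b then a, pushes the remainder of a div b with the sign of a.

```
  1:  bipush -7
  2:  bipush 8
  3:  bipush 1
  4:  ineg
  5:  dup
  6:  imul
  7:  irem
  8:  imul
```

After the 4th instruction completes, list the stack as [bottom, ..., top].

[-7, 8, -1]

bipush -7 -> -7
bipush 8  -> -7 8
bipush 1  -> -7 8 1
ineg      -> -7 8 -1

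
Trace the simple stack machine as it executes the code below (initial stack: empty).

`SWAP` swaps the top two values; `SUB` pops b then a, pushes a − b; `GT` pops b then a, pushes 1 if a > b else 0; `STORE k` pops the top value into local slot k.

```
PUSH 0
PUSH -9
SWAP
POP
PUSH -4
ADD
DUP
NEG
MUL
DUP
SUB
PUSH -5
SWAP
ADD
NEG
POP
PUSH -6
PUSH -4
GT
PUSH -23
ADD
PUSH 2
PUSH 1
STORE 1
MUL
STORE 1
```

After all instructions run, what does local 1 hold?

-46

PUSH 0    [0]
PUSH -9   [0, -9]
SWAP      [-9, 0]
POP       [-9]
PUSH -4   [-9, -4]
ADD       [-13]
DUP       [-13, -13]
NEG       [-13, 13]
MUL       [-169]
DUP       [-169, -169]
SUB       [0]
PUSH -5   [0, -5]
SWAP      [-5, 0]
ADD       [-5]
NEG       [5]
POP       []
PUSH -6   [-6]
PUSH -4   [-6, -4]
GT        [0]
PUSH -23  [0, -23]
ADD       [-23]
PUSH 2    [-23, 2]
PUSH 1    [-23, 2, 1]
STORE 1   [-23, 2]
MUL       [-46]
STORE 1   []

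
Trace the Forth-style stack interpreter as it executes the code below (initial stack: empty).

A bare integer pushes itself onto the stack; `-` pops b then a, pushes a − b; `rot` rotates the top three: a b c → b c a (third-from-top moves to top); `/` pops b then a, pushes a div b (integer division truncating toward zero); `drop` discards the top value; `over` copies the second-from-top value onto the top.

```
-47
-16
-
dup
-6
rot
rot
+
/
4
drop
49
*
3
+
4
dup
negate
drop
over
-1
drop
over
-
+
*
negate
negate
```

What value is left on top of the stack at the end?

-47    -> [-47]
-16    -> [-47, -16]
-      -> [-31]
dup    -> [-31, -31]
-6     -> [-31, -31, -6]
rot    -> [-31, -6, -31]
rot    -> [-6, -31, -31]
+      -> [-6, -62]
/      -> [0]
4      -> [0, 4]
drop   -> [0]
49     -> [0, 49]
*      -> [0]
3      -> [0, 3]
+      -> [3]
4      -> [3, 4]
dup    -> [3, 4, 4]
negate -> [3, 4, -4]
drop   -> [3, 4]
over   -> [3, 4, 3]
-1     -> [3, 4, 3, -1]
drop   -> [3, 4, 3]
over   -> [3, 4, 3, 4]
-      -> [3, 4, -1]
+      -> [3, 3]
*      -> [9]
negate -> [-9]
negate -> [9]

9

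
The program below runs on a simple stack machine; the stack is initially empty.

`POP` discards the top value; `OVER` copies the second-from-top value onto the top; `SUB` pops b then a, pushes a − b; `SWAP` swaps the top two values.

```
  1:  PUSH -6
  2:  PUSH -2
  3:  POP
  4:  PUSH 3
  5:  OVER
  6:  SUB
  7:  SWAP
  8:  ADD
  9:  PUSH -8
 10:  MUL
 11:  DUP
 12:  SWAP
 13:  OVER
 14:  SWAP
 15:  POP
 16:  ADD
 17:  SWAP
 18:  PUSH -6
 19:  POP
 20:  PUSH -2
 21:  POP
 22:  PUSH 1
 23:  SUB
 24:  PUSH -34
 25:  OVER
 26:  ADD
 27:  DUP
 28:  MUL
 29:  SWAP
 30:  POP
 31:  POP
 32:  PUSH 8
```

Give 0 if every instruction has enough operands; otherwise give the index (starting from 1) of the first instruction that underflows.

PUSH -6 -> -6
PUSH -2 -> -6 -2
POP     -> -6
PUSH 3  -> -6 3
OVER    -> -6 3 -6
SUB     -> -6 9
SWAP    -> 9 -6
ADD     -> 3
PUSH -8 -> 3 -8
MUL     -> -24
DUP     -> -24 -24
SWAP    -> -24 -24
OVER    -> -24 -24 -24
SWAP    -> -24 -24 -24
POP     -> -24 -24
ADD     -> -48
SWAP  — needs 2 operands, stack has 1 → underflow

17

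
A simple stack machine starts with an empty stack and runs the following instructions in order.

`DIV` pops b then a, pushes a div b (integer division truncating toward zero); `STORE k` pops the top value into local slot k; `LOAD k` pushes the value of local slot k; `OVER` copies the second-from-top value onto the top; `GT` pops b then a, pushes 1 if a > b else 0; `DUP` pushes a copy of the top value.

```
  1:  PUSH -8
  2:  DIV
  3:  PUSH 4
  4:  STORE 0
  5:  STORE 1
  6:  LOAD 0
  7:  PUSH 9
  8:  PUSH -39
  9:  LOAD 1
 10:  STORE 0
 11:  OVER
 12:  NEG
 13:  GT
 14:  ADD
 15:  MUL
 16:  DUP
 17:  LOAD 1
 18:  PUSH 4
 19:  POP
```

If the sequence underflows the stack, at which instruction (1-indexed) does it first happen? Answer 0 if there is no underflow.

2

PUSH -8 -> -8
DIV  — needs 2 operands, stack has 1 → underflow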